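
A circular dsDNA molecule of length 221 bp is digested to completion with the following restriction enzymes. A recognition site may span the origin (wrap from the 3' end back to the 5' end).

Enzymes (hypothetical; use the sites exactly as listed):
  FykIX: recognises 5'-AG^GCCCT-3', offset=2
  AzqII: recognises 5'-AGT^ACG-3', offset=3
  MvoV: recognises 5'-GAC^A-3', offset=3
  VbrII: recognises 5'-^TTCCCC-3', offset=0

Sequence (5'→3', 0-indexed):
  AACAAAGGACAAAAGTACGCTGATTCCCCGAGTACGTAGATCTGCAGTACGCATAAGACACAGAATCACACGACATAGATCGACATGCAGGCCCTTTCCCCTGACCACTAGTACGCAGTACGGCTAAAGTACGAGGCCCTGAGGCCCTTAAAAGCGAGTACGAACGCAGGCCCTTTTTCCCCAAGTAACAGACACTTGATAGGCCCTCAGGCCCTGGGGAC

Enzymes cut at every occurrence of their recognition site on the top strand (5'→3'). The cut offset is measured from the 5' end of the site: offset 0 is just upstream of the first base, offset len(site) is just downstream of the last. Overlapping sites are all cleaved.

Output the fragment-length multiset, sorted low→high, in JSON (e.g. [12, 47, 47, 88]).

[5,5,6,6,7,7,7,8,8,9,10,10,10,10,11,11,11,15,15,16,17,17]

Site scan:
  FykIX (AGGCCCT, off=2): starts [88, 133, 141, 167, 200, 208] → cuts [90, 135, 143, 169, 202, 210]
  AzqII (AGTACG, off=3): starts [13, 30, 45, 109, 116, 127, 156] → cuts [16, 33, 48, 112, 119, 130, 159]
  MvoV (GACA, off=3): starts [7, 56, 71, 81, 190, 218] → cuts [0, 10, 59, 74, 84, 193]
  VbrII (TTCCCC, off=0): starts [23, 95, 176] → cuts [23, 95, 176]

Pooled cuts: [0, 10, 16, 23, 33, 48, 59, 74, 84, 90, 95, 112, 119, 130, 135, 143, 159, 169, 176, 193, 202, 210]

Fragments:
  0→10: 10 bp
  10→16: 6 bp
  16→23: 7 bp
  23→33: 10 bp
  33→48: 15 bp
  48→59: 11 bp
  59→74: 15 bp
  74→84: 10 bp
  84→90: 6 bp
  90→95: 5 bp
  95→112: 17 bp
  112→119: 7 bp
  119→130: 11 bp
  130→135: 5 bp
  135→143: 8 bp
  143→159: 16 bp
  159→169: 10 bp
  169→176: 7 bp
  176→193: 17 bp
  193→202: 9 bp
  202→210: 8 bp
  210→0 (wrap): 221-210+0 = 11 bp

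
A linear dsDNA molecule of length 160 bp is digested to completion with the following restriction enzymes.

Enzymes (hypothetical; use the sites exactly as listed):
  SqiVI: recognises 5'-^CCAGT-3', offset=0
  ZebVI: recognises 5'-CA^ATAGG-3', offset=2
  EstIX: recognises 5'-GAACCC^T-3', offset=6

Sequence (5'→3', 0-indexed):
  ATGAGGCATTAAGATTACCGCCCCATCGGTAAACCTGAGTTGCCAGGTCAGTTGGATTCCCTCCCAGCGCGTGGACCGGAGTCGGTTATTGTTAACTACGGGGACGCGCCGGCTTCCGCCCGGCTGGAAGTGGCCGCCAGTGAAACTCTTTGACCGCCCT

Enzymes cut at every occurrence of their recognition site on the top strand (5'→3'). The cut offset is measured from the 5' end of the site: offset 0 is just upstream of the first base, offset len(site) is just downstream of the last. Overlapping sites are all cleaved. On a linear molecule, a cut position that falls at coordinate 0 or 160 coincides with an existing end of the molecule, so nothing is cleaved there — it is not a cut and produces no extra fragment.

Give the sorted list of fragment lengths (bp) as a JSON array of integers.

[24,136]

Per-enzyme occurrences:
  SqiVI CCAGT/0: at [136] ⇒ [136]
  ZebVI (CAATAGG, off=2): no sites
  EstIX (GAACCCT, off=6): no sites

All cut coordinates (distinct, sorted): [136]

Fragments:
  [0,136): 136 bp
  [136,160): 24 bp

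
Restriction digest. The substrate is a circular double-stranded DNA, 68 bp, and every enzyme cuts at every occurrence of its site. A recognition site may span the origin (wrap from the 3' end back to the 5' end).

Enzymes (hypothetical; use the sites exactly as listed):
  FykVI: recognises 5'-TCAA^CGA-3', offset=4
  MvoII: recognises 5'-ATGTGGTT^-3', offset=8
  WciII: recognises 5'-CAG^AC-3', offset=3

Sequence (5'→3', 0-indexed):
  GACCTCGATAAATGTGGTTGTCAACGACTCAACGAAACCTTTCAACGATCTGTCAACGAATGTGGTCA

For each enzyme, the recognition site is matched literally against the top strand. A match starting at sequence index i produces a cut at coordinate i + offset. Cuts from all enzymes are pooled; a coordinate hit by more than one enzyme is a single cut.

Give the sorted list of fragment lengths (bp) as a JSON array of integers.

[5,8,11,13,13,18]

Scan for sites:
  FykVI (TCAACGA, off=4): starts [20, 28, 41, 52] → cuts [24, 32, 45, 56]
  MvoII (ATGTGGTT, off=8): starts [11] → cuts [19]
  WciII (CAGAC, off=3): starts [66] → cuts [1]

Pooled cuts: [1, 19, 24, 32, 45, 56]

Fragments:
  1→19: 18 bp
  19→24: 5 bp
  24→32: 8 bp
  32→45: 13 bp
  45→56: 11 bp
  56→1 (wrap): 68-56+1 = 13 bp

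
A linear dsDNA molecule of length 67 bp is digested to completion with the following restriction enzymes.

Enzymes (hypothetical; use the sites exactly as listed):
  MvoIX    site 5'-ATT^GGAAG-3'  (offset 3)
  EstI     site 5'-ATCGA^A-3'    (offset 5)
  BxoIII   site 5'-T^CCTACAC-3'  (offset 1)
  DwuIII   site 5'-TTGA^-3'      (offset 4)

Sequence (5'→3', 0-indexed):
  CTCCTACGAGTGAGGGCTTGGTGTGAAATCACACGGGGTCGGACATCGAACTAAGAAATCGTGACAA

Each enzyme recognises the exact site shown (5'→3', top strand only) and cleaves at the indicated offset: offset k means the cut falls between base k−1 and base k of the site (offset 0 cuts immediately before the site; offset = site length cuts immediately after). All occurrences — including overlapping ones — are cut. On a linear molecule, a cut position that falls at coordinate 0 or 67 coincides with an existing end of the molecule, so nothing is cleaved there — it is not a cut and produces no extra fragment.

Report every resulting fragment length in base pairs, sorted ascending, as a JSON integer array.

[18,49]

Site scan:
  MvoIX (ATTGGAAG, off=3): no sites
  EstI ATCGAA/5: at [44] ⇒ [49]
  BxoIII (TCCTACAC, off=1): no sites
  DwuIII (TTGA, off=4): no sites

Pooled cuts: [49]

Fragment lengths:
  [0,49): 49 bp
  [49,67): 18 bp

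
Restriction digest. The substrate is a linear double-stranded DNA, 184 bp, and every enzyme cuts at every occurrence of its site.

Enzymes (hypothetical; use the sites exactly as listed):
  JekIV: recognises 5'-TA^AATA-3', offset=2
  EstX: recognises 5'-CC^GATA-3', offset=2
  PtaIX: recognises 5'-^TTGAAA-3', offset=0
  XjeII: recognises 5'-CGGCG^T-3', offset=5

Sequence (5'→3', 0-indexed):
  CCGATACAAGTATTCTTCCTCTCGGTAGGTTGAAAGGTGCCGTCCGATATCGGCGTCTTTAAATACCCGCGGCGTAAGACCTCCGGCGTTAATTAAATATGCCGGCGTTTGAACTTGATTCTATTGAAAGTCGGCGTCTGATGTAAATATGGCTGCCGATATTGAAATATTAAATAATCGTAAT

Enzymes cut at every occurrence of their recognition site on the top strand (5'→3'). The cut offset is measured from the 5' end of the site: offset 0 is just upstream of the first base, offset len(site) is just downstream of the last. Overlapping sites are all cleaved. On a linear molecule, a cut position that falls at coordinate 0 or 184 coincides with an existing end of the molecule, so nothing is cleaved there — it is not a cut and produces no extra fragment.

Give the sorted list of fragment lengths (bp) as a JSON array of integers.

Site scan:
  JekIV (TAAATA, off=2): starts [59, 93, 143, 170] → cuts [61, 95, 145, 172]
  EstX (CCGATA, off=2): starts [0, 43, 155] → cuts [2, 45, 157]
  PtaIX (TTGAAA, off=0): starts [29, 123, 161] → cuts [29, 123, 161]
  XjeII (CGGCGT, off=5): starts [50, 69, 83, 102, 131] → cuts [55, 74, 88, 107, 136]

Pooled cuts: [2, 29, 45, 55, 61, 74, 88, 95, 107, 123, 136, 145, 157, 161, 172]

Fragment lengths:
  [0,2): 2 bp
  [2,29): 27 bp
  [29,45): 16 bp
  [45,55): 10 bp
  [55,61): 6 bp
  [61,74): 13 bp
  [74,88): 14 bp
  [88,95): 7 bp
  [95,107): 12 bp
  [107,123): 16 bp
  [123,136): 13 bp
  [136,145): 9 bp
  [145,157): 12 bp
  [157,161): 4 bp
  [161,172): 11 bp
  [172,184): 12 bp

[2,4,6,7,9,10,11,12,12,12,13,13,14,16,16,27]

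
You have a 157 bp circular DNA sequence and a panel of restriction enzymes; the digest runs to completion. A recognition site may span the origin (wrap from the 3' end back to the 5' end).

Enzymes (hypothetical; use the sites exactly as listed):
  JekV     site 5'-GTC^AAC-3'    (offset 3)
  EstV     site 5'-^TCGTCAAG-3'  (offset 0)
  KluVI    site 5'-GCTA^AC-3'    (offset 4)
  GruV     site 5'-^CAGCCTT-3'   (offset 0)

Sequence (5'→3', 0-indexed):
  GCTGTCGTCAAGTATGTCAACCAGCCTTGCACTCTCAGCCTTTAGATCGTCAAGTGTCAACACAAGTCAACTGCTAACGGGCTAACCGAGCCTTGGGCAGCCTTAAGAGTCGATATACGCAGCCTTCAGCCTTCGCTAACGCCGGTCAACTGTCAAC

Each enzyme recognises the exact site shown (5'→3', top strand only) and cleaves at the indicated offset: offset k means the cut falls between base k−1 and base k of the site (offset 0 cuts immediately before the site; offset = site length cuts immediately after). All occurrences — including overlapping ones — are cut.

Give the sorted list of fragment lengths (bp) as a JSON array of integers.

[3,7,7,7,8,8,9,10,11,12,12,13,14,14,22]

Per-enzyme occurrences:
  JekV GTCAAC/3: at [15, 55, 65, 144, 151] ⇒ [18, 58, 68, 147, 154]
  EstV TCGTCAAG/0: at [4, 46] ⇒ [4, 46]
  KluVI GCTAAC/4: at [72, 80, 134] ⇒ [76, 84, 138]
  GruV CAGCCTT/0: at [21, 35, 97, 119, 126] ⇒ [21, 35, 97, 119, 126]

All cut coordinates (distinct, sorted): [4, 18, 21, 35, 46, 58, 68, 76, 84, 97, 119, 126, 138, 147, 154]

Fragments:
  4→18: 14 bp
  18→21: 3 bp
  21→35: 14 bp
  35→46: 11 bp
  46→58: 12 bp
  58→68: 10 bp
  68→76: 8 bp
  76→84: 8 bp
  84→97: 13 bp
  97→119: 22 bp
  119→126: 7 bp
  126→138: 12 bp
  138→147: 9 bp
  147→154: 7 bp
  154→4 (wrap): 157-154+4 = 7 bp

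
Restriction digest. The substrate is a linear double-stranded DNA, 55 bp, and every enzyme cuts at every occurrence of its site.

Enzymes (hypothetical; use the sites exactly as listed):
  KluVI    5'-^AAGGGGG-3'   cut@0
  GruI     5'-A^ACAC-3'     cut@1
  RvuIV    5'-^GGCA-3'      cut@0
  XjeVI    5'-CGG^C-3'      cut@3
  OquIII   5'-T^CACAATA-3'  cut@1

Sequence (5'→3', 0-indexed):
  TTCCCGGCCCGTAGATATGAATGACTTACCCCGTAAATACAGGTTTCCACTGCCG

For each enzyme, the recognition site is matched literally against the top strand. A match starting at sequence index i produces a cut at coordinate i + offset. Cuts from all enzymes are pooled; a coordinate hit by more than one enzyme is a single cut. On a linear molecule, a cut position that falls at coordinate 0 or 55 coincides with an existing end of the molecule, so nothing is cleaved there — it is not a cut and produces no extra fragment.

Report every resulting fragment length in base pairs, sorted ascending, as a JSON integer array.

[7,48]

Site scan:
  KluVI (AAGGGGG, off=0): no sites
  GruI (AACAC, off=1): no sites
  RvuIV (GGCA, off=0): no sites
  XjeVI (CGGC, off=3): starts [4] → cuts [7]
  OquIII (TCACAATA, off=1): no sites

All cut coordinates (distinct, sorted): [7]

Fragment lengths:
  [0,7): 7 bp
  [7,55): 48 bp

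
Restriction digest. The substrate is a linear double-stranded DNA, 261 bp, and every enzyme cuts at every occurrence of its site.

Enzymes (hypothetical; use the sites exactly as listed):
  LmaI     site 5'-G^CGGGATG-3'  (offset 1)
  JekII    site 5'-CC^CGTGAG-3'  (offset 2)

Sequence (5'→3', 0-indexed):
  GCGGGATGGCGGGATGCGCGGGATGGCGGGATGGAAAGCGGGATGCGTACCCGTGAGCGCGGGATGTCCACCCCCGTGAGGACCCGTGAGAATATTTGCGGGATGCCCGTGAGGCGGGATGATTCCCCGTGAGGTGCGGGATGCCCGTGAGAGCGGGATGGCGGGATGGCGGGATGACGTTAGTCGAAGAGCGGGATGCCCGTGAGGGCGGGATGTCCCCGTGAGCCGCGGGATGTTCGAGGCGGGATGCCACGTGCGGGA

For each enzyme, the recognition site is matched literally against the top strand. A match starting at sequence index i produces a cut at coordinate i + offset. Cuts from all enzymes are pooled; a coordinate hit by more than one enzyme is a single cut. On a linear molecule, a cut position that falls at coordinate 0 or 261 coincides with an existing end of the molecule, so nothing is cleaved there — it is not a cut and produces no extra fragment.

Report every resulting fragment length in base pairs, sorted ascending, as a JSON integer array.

Site scan:
  LmaI (GCGGGATG, off=1): starts [0, 8, 17, 25, 37, 58, 97, 113, 135, 152, 160, 168, 190, 207, 227, 241] → cuts [1, 9, 18, 26, 38, 59, 98, 114, 136, 153, 161, 169, 191, 208, 228, 242]
  JekII (CCCGTGAG, off=2): starts [49, 72, 82, 105, 125, 143, 198, 217] → cuts [51, 74, 84, 107, 127, 145, 200, 219]

Pooled cuts: [1, 9, 18, 26, 38, 51, 59, 74, 84, 98, 107, 114, 127, 136, 145, 153, 161, 169, 191, 200, 208, 219, 228, 242]

Fragment lengths:
  [0,1): 1 bp
  [1,9): 8 bp
  [9,18): 9 bp
  [18,26): 8 bp
  [26,38): 12 bp
  [38,51): 13 bp
  [51,59): 8 bp
  [59,74): 15 bp
  [74,84): 10 bp
  [84,98): 14 bp
  [98,107): 9 bp
  [107,114): 7 bp
  [114,127): 13 bp
  [127,136): 9 bp
  [136,145): 9 bp
  [145,153): 8 bp
  [153,161): 8 bp
  [161,169): 8 bp
  [169,191): 22 bp
  [191,200): 9 bp
  [200,208): 8 bp
  [208,219): 11 bp
  [219,228): 9 bp
  [228,242): 14 bp
  [242,261): 19 bp

[1,7,8,8,8,8,8,8,8,9,9,9,9,9,9,10,11,12,13,13,14,14,15,19,22]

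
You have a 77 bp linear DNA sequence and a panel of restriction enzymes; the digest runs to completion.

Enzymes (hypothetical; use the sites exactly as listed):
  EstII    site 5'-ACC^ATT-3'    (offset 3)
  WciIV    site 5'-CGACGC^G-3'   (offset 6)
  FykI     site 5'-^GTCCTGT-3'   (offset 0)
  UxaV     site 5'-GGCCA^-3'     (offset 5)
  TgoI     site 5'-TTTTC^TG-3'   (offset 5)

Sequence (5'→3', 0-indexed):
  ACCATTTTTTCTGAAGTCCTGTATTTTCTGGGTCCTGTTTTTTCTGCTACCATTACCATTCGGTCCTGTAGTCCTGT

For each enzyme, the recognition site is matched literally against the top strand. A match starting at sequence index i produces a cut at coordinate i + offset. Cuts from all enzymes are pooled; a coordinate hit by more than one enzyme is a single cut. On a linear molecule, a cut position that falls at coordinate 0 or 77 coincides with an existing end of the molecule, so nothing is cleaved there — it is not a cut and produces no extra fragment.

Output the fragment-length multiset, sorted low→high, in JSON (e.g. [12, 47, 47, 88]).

Scan for sites:
  EstII ACCATT/3: at [0, 48, 54] ⇒ [3, 51, 57]
  WciIV (CGACGCG, off=6): no sites
  FykI GTCCTGT/0: at [15, 31, 62, 70] ⇒ [15, 31, 62, 70]
  UxaV (GGCCA, off=5): no sites
  TgoI TTTTCTG/5: at [6, 23, 39] ⇒ [11, 28, 44]

Pooled cuts: [3, 11, 15, 28, 31, 44, 51, 57, 62, 70]

Fragments:
  [0,3): 3 bp
  [3,11): 8 bp
  [11,15): 4 bp
  [15,28): 13 bp
  [28,31): 3 bp
  [31,44): 13 bp
  [44,51): 7 bp
  [51,57): 6 bp
  [57,62): 5 bp
  [62,70): 8 bp
  [70,77): 7 bp

[3,3,4,5,6,7,7,8,8,13,13]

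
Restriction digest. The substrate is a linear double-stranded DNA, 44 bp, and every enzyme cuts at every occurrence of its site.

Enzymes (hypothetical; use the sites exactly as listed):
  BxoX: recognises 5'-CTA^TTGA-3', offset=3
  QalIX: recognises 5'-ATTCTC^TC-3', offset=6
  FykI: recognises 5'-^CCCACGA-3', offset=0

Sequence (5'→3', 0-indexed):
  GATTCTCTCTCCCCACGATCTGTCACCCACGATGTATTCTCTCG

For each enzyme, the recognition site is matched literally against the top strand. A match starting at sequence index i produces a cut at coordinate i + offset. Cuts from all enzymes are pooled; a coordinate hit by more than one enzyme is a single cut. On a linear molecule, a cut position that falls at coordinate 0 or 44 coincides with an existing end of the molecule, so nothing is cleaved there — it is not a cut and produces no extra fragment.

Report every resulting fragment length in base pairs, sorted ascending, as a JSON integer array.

Scan for sites:
  BxoX (CTATTGA, off=3): no sites
  QalIX (ATTCTCTC, off=6): starts [1, 35] → cuts [7, 41]
  FykI (CCCACGA, off=0): starts [11, 25] → cuts [11, 25]

Pooled cuts: [7, 11, 25, 41]

Fragment lengths:
  [0,7): 7 bp
  [7,11): 4 bp
  [11,25): 14 bp
  [25,41): 16 bp
  [41,44): 3 bp

[3,4,7,14,16]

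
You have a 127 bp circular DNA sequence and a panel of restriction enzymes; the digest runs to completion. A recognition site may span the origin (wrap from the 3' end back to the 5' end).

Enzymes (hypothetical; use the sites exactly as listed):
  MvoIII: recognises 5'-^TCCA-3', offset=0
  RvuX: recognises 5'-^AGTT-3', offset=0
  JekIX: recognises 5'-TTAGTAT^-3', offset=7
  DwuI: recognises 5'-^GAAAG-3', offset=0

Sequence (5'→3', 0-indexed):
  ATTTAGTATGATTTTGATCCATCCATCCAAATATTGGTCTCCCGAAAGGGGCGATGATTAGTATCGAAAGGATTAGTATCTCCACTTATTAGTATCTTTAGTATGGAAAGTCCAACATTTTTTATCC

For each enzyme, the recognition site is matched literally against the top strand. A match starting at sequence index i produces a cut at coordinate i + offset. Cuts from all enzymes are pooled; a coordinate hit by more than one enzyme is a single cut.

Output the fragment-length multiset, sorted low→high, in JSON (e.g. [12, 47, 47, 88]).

[1,1,1,4,4,5,8,9,12,14,14,15,18,21]

Site scan:
  MvoIII (TCCA, off=0): starts [17, 21, 25, 80, 110, 124] → cuts [17, 21, 25, 80, 110, 124]
  RvuX (AGTT, off=0): no sites
  JekIX (TTAGTAT, off=7): starts [2, 57, 72, 88, 97] → cuts [9, 64, 79, 95, 104]
  DwuI (GAAAG, off=0): starts [43, 65, 105] → cuts [43, 65, 105]

All cut coordinates (distinct, sorted): [9, 17, 21, 25, 43, 64, 65, 79, 80, 95, 104, 105, 110, 124]

Fragment lengths:
  9→17: 8 bp
  17→21: 4 bp
  21→25: 4 bp
  25→43: 18 bp
  43→64: 21 bp
  64→65: 1 bp
  65→79: 14 bp
  79→80: 1 bp
  80→95: 15 bp
  95→104: 9 bp
  104→105: 1 bp
  105→110: 5 bp
  110→124: 14 bp
  124→9 (wrap): 127-124+9 = 12 bp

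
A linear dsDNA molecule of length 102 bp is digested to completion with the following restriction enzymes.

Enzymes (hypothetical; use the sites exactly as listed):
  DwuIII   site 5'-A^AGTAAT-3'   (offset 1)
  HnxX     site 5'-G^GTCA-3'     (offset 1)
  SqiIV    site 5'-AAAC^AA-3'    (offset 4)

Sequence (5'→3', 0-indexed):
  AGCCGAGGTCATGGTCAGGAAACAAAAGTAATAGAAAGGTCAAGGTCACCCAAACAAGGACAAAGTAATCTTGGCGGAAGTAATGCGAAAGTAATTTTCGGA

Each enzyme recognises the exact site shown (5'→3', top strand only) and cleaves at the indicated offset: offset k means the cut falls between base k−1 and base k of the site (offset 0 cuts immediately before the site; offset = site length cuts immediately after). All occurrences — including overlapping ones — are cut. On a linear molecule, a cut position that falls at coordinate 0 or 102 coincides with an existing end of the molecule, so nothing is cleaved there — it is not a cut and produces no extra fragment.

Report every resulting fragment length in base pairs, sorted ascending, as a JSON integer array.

Per-enzyme occurrences:
  DwuIII (AAGTAAT, off=1): starts [25, 62, 77, 88] → cuts [26, 63, 78, 89]
  HnxX (GGTCA, off=1): starts [6, 12, 37, 43] → cuts [7, 13, 38, 44]
  SqiIV (AAACAA, off=4): starts [19, 51] → cuts [23, 55]

Pooled cuts: [7, 13, 23, 26, 38, 44, 55, 63, 78, 89]

Fragments:
  [0,7): 7 bp
  [7,13): 6 bp
  [13,23): 10 bp
  [23,26): 3 bp
  [26,38): 12 bp
  [38,44): 6 bp
  [44,55): 11 bp
  [55,63): 8 bp
  [63,78): 15 bp
  [78,89): 11 bp
  [89,102): 13 bp

[3,6,6,7,8,10,11,11,12,13,15]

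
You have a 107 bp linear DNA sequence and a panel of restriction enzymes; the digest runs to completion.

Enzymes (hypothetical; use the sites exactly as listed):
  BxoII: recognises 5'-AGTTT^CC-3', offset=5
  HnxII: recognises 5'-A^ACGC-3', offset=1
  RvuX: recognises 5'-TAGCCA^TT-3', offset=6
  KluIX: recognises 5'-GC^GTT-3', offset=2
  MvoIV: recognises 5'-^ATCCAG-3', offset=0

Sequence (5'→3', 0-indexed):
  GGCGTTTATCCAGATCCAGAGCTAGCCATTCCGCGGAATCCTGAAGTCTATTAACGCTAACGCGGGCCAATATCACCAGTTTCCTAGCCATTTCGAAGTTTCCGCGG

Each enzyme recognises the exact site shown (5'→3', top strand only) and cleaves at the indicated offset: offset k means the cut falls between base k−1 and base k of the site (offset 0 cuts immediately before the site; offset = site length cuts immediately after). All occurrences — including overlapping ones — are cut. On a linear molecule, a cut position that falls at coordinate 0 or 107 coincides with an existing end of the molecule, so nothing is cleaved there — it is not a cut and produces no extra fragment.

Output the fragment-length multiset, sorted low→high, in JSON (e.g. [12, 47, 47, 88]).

Site scan:
  BxoII AGTTTCC/5: at [77, 96] ⇒ [82, 101]
  HnxII AACGC/1: at [52, 58] ⇒ [53, 59]
  RvuX TAGCCATT/6: at [22, 84] ⇒ [28, 90]
  KluIX GCGTT/2: at [1] ⇒ [3]
  MvoIV ATCCAG/0: at [7, 13] ⇒ [7, 13]

All cut coordinates (distinct, sorted): [3, 7, 13, 28, 53, 59, 82, 90, 101]

Fragment lengths:
  [0,3): 3 bp
  [3,7): 4 bp
  [7,13): 6 bp
  [13,28): 15 bp
  [28,53): 25 bp
  [53,59): 6 bp
  [59,82): 23 bp
  [82,90): 8 bp
  [90,101): 11 bp
  [101,107): 6 bp

[3,4,6,6,6,8,11,15,23,25]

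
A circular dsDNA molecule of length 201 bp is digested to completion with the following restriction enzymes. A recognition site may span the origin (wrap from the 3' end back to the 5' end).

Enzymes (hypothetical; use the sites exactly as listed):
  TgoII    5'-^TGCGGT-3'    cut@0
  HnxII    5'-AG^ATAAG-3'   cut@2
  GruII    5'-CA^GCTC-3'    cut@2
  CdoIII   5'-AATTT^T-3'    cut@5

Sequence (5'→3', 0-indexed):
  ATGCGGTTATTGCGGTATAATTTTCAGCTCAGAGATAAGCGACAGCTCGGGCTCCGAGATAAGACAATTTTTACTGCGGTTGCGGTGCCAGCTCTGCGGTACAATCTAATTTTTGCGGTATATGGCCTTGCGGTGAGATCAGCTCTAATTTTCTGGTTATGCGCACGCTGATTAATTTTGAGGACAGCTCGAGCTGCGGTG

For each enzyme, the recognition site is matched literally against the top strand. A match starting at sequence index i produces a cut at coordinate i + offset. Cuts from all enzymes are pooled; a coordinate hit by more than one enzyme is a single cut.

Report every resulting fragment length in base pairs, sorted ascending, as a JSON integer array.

[1,3,4,4,6,8,8,8,8,9,10,10,10,12,13,13,14,15,18,27]

Per-enzyme occurrences:
  TgoII (TGCGGT, off=0): starts [1, 10, 74, 80, 94, 113, 128, 194] → cuts [1, 10, 74, 80, 94, 113, 128, 194]
  HnxII (AGATAAG, off=2): starts [32, 56] → cuts [34, 58]
  GruII (CAGCTC, off=2): starts [24, 42, 88, 139, 184] → cuts [26, 44, 90, 141, 186]
  CdoIII (AATTTT, off=5): starts [18, 65, 107, 146, 173] → cuts [23, 70, 112, 151, 178]

Pooled cuts: [1, 10, 23, 26, 34, 44, 58, 70, 74, 80, 90, 94, 112, 113, 128, 141, 151, 178, 186, 194]

Fragments:
  1→10: 9 bp
  10→23: 13 bp
  23→26: 3 bp
  26→34: 8 bp
  34→44: 10 bp
  44→58: 14 bp
  58→70: 12 bp
  70→74: 4 bp
  74→80: 6 bp
  80→90: 10 bp
  90→94: 4 bp
  94→112: 18 bp
  112→113: 1 bp
  113→128: 15 bp
  128→141: 13 bp
  141→151: 10 bp
  151→178: 27 bp
  178→186: 8 bp
  186→194: 8 bp
  194→1 (wrap): 201-194+1 = 8 bp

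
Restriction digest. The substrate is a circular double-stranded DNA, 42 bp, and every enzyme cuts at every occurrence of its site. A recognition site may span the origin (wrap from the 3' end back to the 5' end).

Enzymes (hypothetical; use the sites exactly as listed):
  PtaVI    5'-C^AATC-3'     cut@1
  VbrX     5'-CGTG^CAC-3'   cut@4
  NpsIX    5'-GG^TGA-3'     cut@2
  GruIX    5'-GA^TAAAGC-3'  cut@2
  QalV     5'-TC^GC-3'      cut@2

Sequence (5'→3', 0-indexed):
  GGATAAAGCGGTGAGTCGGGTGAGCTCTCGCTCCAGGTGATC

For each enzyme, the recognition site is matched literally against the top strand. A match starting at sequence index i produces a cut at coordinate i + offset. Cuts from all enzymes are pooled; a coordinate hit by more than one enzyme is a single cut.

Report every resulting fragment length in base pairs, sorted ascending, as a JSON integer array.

[8,8,8,9,9]

Scan for sites:
  PtaVI (CAATC, off=1): no sites
  VbrX (CGTGCAC, off=4): no sites
  NpsIX (GGTGA, off=2): starts [9, 18, 35] → cuts [11, 20, 37]
  GruIX (GATAAAGC, off=2): starts [1] → cuts [3]
  QalV (TCGC, off=2): starts [27] → cuts [29]

All cut coordinates (distinct, sorted): [3, 11, 20, 29, 37]

Fragments:
  3→11: 8 bp
  11→20: 9 bp
  20→29: 9 bp
  29→37: 8 bp
  37→3 (wrap): 42-37+3 = 8 bp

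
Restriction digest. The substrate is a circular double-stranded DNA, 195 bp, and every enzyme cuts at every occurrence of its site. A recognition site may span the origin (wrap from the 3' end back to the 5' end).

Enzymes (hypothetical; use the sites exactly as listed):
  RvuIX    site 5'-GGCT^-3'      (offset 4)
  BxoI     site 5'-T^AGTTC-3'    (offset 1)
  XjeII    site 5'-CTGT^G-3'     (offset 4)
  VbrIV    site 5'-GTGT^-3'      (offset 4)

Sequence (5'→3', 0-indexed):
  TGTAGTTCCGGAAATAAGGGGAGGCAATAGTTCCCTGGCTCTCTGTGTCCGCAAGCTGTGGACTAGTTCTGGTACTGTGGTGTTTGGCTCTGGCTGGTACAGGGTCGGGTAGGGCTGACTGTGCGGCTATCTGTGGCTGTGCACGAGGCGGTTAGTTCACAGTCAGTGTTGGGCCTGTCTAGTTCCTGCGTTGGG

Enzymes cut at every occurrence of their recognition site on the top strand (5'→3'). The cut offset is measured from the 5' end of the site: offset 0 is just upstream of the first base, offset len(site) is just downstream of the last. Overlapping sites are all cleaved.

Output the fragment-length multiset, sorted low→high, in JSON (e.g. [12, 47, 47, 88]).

Site scan:
  RvuIX (GGCT, off=4): starts [36, 85, 91, 112, 124, 134] → cuts [40, 89, 95, 116, 128, 138]
  BxoI (TAGTTC, off=1): starts [2, 27, 63, 152, 179] → cuts [3, 28, 64, 153, 180]
  XjeII (CTGTG, off=4): starts [42, 55, 74, 118, 130, 136] → cuts [46, 59, 78, 122, 134, 140]
  VbrIV (GTGT, off=4): starts [44, 79, 165, 194] → cuts [3, 48, 83, 169]

Pooled cuts: [3, 28, 40, 46, 48, 59, 64, 78, 83, 89, 95, 116, 122, 128, 134, 138, 140, 153, 169, 180]

Fragment lengths:
  3→28: 25 bp
  28→40: 12 bp
  40→46: 6 bp
  46→48: 2 bp
  48→59: 11 bp
  59→64: 5 bp
  64→78: 14 bp
  78→83: 5 bp
  83→89: 6 bp
  89→95: 6 bp
  95→116: 21 bp
  116→122: 6 bp
  122→128: 6 bp
  128→134: 6 bp
  134→138: 4 bp
  138→140: 2 bp
  140→153: 13 bp
  153→169: 16 bp
  169→180: 11 bp
  180→3 (wrap): 195-180+3 = 18 bp

[2,2,4,5,5,6,6,6,6,6,6,11,11,12,13,14,16,18,21,25]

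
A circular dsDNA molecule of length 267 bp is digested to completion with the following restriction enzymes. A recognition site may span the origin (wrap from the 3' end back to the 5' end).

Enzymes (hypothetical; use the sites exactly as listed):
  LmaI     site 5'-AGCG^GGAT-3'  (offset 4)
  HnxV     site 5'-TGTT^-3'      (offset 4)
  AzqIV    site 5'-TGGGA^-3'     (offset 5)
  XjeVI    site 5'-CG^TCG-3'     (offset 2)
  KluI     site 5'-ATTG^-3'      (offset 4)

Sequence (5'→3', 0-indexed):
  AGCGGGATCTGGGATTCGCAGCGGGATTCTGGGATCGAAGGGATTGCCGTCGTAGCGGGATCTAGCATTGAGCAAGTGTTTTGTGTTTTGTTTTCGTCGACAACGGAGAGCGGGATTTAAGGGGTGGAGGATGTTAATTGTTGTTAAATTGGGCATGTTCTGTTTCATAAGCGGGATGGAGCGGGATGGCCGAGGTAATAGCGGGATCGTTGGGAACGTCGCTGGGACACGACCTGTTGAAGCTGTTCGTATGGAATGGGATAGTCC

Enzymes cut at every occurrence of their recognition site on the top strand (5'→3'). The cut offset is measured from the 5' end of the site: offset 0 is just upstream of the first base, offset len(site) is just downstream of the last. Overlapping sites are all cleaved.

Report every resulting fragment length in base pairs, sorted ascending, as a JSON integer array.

Per-enzyme occurrences:
  LmaI AGCGGGAT/4: at [0, 19, 53, 108, 169, 179, 199] ⇒ [4, 23, 57, 112, 173, 183, 203]
  HnxV TGTT/4: at [76, 83, 88, 131, 138, 141, 155, 160, 234, 243] ⇒ [80, 87, 92, 135, 142, 145, 159, 164, 238, 247]
  AzqIV TGGGA/5: at [9, 29, 210, 222, 256] ⇒ [14, 34, 215, 227, 261]
  XjeVI CGTCG/2: at [47, 94, 216] ⇒ [49, 96, 218]
  KluI ATTG/4: at [42, 66, 136, 147] ⇒ [46, 70, 140, 151]

All cut coordinates (distinct, sorted): [4, 14, 23, 34, 46, 49, 57, 70, 80, 87, 92, 96, 112, 135, 140, 142, 145, 151, 159, 164, 173, 183, 203, 215, 218, 227, 238, 247, 261]

Fragments:
  4→14: 10 bp
  14→23: 9 bp
  23→34: 11 bp
  34→46: 12 bp
  46→49: 3 bp
  49→57: 8 bp
  57→70: 13 bp
  70→80: 10 bp
  80→87: 7 bp
  87→92: 5 bp
  92→96: 4 bp
  96→112: 16 bp
  112→135: 23 bp
  135→140: 5 bp
  140→142: 2 bp
  142→145: 3 bp
  145→151: 6 bp
  151→159: 8 bp
  159→164: 5 bp
  164→173: 9 bp
  173→183: 10 bp
  183→203: 20 bp
  203→215: 12 bp
  215→218: 3 bp
  218→227: 9 bp
  227→238: 11 bp
  238→247: 9 bp
  247→261: 14 bp
  261→4 (wrap): 267-261+4 = 10 bp

[2,3,3,3,4,5,5,5,6,7,8,8,9,9,9,9,10,10,10,10,11,11,12,12,13,14,16,20,23]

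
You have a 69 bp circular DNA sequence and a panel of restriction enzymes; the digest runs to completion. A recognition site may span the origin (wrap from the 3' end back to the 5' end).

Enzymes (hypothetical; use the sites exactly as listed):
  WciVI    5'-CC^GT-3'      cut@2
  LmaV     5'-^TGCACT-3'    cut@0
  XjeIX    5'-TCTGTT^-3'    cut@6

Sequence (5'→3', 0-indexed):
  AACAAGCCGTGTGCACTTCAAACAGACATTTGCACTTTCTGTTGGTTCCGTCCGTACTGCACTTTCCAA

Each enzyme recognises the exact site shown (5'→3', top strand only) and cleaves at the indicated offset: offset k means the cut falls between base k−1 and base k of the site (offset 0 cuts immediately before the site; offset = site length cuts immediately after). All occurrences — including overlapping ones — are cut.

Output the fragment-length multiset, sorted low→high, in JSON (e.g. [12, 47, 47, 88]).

[3,4,4,6,13,19,20]

Scan for sites:
  WciVI (CCGT, off=2): starts [6, 47, 51] → cuts [8, 49, 53]
  LmaV (TGCACT, off=0): starts [11, 30, 57] → cuts [11, 30, 57]
  XjeIX (TCTGTT, off=6): starts [37] → cuts [43]

All cut coordinates (distinct, sorted): [8, 11, 30, 43, 49, 53, 57]

Fragment lengths:
  8→11: 3 bp
  11→30: 19 bp
  30→43: 13 bp
  43→49: 6 bp
  49→53: 4 bp
  53→57: 4 bp
  57→8 (wrap): 69-57+8 = 20 bp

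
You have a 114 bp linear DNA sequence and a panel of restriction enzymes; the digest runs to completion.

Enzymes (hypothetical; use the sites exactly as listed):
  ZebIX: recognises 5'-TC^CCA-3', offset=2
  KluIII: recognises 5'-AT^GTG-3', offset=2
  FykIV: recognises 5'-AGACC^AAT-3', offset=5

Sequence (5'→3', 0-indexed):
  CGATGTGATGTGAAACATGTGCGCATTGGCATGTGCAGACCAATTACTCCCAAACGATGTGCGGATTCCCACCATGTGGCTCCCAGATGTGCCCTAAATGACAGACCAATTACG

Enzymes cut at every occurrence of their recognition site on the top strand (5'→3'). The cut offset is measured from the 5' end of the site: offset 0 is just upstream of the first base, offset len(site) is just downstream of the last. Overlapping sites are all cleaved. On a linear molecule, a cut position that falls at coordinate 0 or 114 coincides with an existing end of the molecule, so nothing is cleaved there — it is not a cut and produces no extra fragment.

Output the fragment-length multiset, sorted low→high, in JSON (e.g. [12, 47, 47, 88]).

Per-enzyme occurrences:
  ZebIX (TCCCA, off=2): starts [47, 66, 80] → cuts [49, 68, 82]
  KluIII (ATGTG, off=2): starts [2, 7, 16, 30, 56, 73, 86] → cuts [4, 9, 18, 32, 58, 75, 88]
  FykIV (AGACCAAT, off=5): starts [36, 102] → cuts [41, 107]

Pooled cuts: [4, 9, 18, 32, 41, 49, 58, 68, 75, 82, 88, 107]

Fragments:
  [0,4): 4 bp
  [4,9): 5 bp
  [9,18): 9 bp
  [18,32): 14 bp
  [32,41): 9 bp
  [41,49): 8 bp
  [49,58): 9 bp
  [58,68): 10 bp
  [68,75): 7 bp
  [75,82): 7 bp
  [82,88): 6 bp
  [88,107): 19 bp
  [107,114): 7 bp

[4,5,6,7,7,7,8,9,9,9,10,14,19]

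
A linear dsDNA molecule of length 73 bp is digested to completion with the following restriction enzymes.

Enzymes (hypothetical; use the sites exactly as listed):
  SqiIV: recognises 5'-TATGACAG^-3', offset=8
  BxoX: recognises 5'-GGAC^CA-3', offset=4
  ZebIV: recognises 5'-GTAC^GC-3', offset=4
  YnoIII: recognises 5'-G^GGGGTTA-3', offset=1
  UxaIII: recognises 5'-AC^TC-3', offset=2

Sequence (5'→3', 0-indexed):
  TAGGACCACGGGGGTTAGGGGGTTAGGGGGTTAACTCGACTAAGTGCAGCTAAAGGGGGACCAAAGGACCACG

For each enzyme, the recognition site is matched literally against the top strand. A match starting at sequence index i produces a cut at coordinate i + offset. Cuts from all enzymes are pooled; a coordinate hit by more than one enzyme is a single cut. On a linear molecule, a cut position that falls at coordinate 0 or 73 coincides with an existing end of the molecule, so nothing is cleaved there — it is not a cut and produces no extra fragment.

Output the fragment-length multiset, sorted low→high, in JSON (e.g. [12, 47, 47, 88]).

Per-enzyme occurrences:
  SqiIV (TATGACAG, off=8): no sites
  BxoX GGACCA/4: at [2, 57, 65] ⇒ [6, 61, 69]
  ZebIV (GTACGC, off=4): no sites
  YnoIII GGGGGTTA/1: at [9, 17, 25] ⇒ [10, 18, 26]
  UxaIII ACTC/2: at [33] ⇒ [35]

Pooled cuts: [6, 10, 18, 26, 35, 61, 69]

Fragment lengths:
  [0,6): 6 bp
  [6,10): 4 bp
  [10,18): 8 bp
  [18,26): 8 bp
  [26,35): 9 bp
  [35,61): 26 bp
  [61,69): 8 bp
  [69,73): 4 bp

[4,4,6,8,8,8,9,26]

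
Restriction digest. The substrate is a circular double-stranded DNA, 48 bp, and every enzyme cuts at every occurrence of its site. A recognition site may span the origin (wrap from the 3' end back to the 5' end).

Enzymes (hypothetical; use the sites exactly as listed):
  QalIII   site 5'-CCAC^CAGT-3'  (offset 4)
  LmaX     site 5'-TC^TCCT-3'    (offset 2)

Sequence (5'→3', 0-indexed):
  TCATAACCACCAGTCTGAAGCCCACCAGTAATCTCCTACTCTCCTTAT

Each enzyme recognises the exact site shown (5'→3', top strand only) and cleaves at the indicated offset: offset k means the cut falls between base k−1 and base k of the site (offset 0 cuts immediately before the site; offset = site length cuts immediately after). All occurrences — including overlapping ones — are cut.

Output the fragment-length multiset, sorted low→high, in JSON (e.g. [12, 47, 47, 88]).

[8,8,15,17]

Site scan:
  QalIII (CCACCAGT, off=4): starts [6, 21] → cuts [10, 25]
  LmaX (TCTCCT, off=2): starts [31, 39] → cuts [33, 41]

Pooled cuts: [10, 25, 33, 41]

Fragment lengths:
  10→25: 15 bp
  25→33: 8 bp
  33→41: 8 bp
  41→10 (wrap): 48-41+10 = 17 bp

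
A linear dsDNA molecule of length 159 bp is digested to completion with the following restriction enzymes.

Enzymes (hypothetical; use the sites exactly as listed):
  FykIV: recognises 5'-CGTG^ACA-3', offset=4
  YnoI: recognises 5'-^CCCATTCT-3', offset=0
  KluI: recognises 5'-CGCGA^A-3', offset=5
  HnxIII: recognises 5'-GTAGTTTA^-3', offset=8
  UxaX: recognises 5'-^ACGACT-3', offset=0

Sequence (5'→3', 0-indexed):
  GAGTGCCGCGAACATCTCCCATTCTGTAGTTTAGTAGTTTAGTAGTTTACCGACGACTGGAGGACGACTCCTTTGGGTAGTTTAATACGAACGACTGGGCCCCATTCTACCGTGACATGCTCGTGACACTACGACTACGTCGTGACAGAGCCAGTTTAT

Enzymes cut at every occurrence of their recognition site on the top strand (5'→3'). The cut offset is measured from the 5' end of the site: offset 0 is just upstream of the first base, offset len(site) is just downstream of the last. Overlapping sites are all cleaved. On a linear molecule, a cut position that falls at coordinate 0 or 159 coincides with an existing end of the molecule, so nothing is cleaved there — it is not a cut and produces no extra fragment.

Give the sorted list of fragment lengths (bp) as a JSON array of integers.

[3,5,6,6,8,8,10,11,11,11,14,14,15,16,21]

Scan for sites:
  FykIV (CGTGACA, off=4): starts [110, 121, 140] → cuts [114, 125, 144]
  YnoI (CCCATTCT, off=0): starts [17, 100] → cuts [17, 100]
  KluI (CGCGAA, off=5): starts [6] → cuts [11]
  HnxIII (GTAGTTTA, off=8): starts [25, 33, 41, 76] → cuts [33, 41, 49, 84]
  UxaX (ACGACT, off=0): starts [52, 63, 90, 130] → cuts [52, 63, 90, 130]

All cut coordinates (distinct, sorted): [11, 17, 33, 41, 49, 52, 63, 84, 90, 100, 114, 125, 130, 144]

Fragments:
  [0,11): 11 bp
  [11,17): 6 bp
  [17,33): 16 bp
  [33,41): 8 bp
  [41,49): 8 bp
  [49,52): 3 bp
  [52,63): 11 bp
  [63,84): 21 bp
  [84,90): 6 bp
  [90,100): 10 bp
  [100,114): 14 bp
  [114,125): 11 bp
  [125,130): 5 bp
  [130,144): 14 bp
  [144,159): 15 bp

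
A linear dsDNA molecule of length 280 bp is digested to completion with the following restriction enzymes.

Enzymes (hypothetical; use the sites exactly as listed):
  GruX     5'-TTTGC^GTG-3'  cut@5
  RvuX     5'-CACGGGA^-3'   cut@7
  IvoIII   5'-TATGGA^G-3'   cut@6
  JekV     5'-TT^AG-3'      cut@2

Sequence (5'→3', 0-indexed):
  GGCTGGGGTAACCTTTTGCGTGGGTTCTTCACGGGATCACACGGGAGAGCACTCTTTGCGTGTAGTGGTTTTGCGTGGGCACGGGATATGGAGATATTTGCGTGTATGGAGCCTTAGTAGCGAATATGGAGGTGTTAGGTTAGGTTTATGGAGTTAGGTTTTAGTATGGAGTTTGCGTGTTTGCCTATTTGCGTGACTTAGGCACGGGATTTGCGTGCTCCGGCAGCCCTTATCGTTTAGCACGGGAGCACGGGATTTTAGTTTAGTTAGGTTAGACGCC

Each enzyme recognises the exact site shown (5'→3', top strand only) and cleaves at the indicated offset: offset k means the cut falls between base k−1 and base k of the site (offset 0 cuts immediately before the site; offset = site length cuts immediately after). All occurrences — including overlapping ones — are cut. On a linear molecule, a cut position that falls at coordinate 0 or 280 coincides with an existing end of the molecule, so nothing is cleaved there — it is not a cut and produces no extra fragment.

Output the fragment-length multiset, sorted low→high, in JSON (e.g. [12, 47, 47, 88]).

[3,4,4,5,5,5,5,5,6,6,6,7,7,7,8,8,9,9,9,10,10,11,12,13,15,15,16,17,19,24]

Scan for sites:
  GruX TTTGCGTG/5: at [14, 54, 69, 96, 171, 187, 209] ⇒ [19, 59, 74, 101, 176, 192, 214]
  RvuX CACGGGA/7: at [29, 39, 79, 202, 240, 248] ⇒ [36, 46, 86, 209, 247, 255]
  IvoIII TATGGAG/6: at [86, 104, 124, 146, 164] ⇒ [92, 110, 130, 152, 170]
  JekV TTAG/2: at [113, 134, 139, 153, 160, 197, 236, 257, 262, 266, 271] ⇒ [115, 136, 141, 155, 162, 199, 238, 259, 264, 268, 273]

Pooled cuts: [19, 36, 46, 59, 74, 86, 92, 101, 110, 115, 130, 136, 141, 152, 155, 162, 170, 176, 192, 199, 209, 214, 238, 247, 255, 259, 264, 268, 273]

Fragment lengths:
  [0,19): 19 bp
  [19,36): 17 bp
  [36,46): 10 bp
  [46,59): 13 bp
  [59,74): 15 bp
  [74,86): 12 bp
  [86,92): 6 bp
  [92,101): 9 bp
  [101,110): 9 bp
  [110,115): 5 bp
  [115,130): 15 bp
  [130,136): 6 bp
  [136,141): 5 bp
  [141,152): 11 bp
  [152,155): 3 bp
  [155,162): 7 bp
  [162,170): 8 bp
  [170,176): 6 bp
  [176,192): 16 bp
  [192,199): 7 bp
  [199,209): 10 bp
  [209,214): 5 bp
  [214,238): 24 bp
  [238,247): 9 bp
  [247,255): 8 bp
  [255,259): 4 bp
  [259,264): 5 bp
  [264,268): 4 bp
  [268,273): 5 bp
  [273,280): 7 bp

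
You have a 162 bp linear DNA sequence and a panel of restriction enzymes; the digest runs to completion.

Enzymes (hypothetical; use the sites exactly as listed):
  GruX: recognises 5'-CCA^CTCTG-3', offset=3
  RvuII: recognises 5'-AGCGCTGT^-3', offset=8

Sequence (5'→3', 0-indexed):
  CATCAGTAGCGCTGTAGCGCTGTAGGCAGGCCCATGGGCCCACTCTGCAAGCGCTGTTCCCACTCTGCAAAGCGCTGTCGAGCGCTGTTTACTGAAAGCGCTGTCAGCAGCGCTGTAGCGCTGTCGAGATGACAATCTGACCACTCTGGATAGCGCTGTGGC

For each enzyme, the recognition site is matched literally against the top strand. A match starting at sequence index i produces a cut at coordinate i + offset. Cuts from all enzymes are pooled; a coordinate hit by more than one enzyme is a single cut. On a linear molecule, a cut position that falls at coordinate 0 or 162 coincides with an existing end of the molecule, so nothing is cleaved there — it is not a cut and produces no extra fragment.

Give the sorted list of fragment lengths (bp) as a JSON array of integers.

Per-enzyme occurrences:
  GruX (CCACTCTG, off=3): starts [39, 59, 140] → cuts [42, 62, 143]
  RvuII (AGCGCTGT, off=8): starts [7, 15, 49, 70, 80, 96, 108, 116, 151] → cuts [15, 23, 57, 78, 88, 104, 116, 124, 159]

Pooled cuts: [15, 23, 42, 57, 62, 78, 88, 104, 116, 124, 143, 159]

Fragments:
  [0,15): 15 bp
  [15,23): 8 bp
  [23,42): 19 bp
  [42,57): 15 bp
  [57,62): 5 bp
  [62,78): 16 bp
  [78,88): 10 bp
  [88,104): 16 bp
  [104,116): 12 bp
  [116,124): 8 bp
  [124,143): 19 bp
  [143,159): 16 bp
  [159,162): 3 bp

[3,5,8,8,10,12,15,15,16,16,16,19,19]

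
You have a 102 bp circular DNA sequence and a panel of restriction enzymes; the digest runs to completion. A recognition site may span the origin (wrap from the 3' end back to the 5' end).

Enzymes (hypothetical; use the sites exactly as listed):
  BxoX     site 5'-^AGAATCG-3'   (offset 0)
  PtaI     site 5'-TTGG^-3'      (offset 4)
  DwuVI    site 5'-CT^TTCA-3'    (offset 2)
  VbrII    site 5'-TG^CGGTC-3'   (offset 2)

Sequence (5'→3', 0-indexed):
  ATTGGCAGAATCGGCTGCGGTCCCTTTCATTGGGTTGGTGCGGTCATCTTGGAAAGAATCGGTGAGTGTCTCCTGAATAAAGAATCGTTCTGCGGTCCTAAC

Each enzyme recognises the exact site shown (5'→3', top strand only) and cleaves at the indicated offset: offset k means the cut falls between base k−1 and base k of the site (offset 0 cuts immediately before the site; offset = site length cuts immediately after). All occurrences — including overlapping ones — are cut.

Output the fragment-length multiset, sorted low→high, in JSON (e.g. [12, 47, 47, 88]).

Site scan:
  BxoX AGAATCG/0: at [6, 54, 80] ⇒ [6, 54, 80]
  PtaI TTGG/4: at [1, 29, 34, 48] ⇒ [5, 33, 38, 52]
  DwuVI CTTTCA/2: at [23] ⇒ [25]
  VbrII TGCGGTC/2: at [15, 38, 90] ⇒ [17, 40, 92]

All cut coordinates (distinct, sorted): [5, 6, 17, 25, 33, 38, 40, 52, 54, 80, 92]

Fragment lengths:
  5→6: 1 bp
  6→17: 11 bp
  17→25: 8 bp
  25→33: 8 bp
  33→38: 5 bp
  38→40: 2 bp
  40→52: 12 bp
  52→54: 2 bp
  54→80: 26 bp
  80→92: 12 bp
  92→5 (wrap): 102-92+5 = 15 bp

[1,2,2,5,8,8,11,12,12,15,26]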